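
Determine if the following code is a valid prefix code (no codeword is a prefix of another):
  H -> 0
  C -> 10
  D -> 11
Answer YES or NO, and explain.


Checking each pair (does one codeword prefix another?):
  H='0' vs C='10': no prefix
  H='0' vs D='11': no prefix
  C='10' vs H='0': no prefix
  C='10' vs D='11': no prefix
  D='11' vs H='0': no prefix
  D='11' vs C='10': no prefix
No violation found over all pairs.

YES -- this is a valid prefix code. No codeword is a prefix of any other codeword.


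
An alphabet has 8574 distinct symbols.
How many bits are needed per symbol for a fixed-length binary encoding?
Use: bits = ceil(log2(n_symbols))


log2(8574) = 13.0658
Bracket: 2^13 = 8192 < 8574 <= 2^14 = 16384
So ceil(log2(8574)) = 14

bits = ceil(log2(8574)) = ceil(13.0658) = 14 bits


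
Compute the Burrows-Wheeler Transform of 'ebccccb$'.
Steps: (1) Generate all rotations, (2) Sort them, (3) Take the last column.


Rotations (sorted):
  0: $ebccccb -> last char: b
  1: b$ebcccc -> last char: c
  2: bccccb$e -> last char: e
  3: cb$ebccc -> last char: c
  4: ccb$ebcc -> last char: c
  5: cccb$ebc -> last char: c
  6: ccccb$eb -> last char: b
  7: ebccccb$ -> last char: $


BWT = bcecccb$


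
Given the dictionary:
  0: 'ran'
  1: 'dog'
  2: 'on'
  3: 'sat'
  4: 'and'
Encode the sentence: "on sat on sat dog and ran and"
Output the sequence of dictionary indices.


Look up each word in the dictionary:
  'on' -> 2
  'sat' -> 3
  'on' -> 2
  'sat' -> 3
  'dog' -> 1
  'and' -> 4
  'ran' -> 0
  'and' -> 4

Encoded: [2, 3, 2, 3, 1, 4, 0, 4]


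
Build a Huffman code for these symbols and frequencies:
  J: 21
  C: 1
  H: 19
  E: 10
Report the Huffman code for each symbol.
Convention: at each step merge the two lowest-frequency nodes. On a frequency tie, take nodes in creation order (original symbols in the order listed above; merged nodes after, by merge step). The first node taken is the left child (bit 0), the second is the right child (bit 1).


Huffman tree construction:
Step 1: Merge C(1) + E(10) = 11
Step 2: Merge (C+E)(11) + H(19) = 30
Step 3: Merge J(21) + ((C+E)+H)(30) = 51
Read each symbol's code off the tree from the root (left child = 0, right child = 1).

Codes:
  J: 0 (length 1)
  C: 100 (length 3)
  H: 11 (length 2)
  E: 101 (length 3)
Average code length: 92/51 = 1.8039 bits/symbol


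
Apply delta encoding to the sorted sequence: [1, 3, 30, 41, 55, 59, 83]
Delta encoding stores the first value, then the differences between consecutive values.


First value: 1
Deltas:
  3 - 1 = 2
  30 - 3 = 27
  41 - 30 = 11
  55 - 41 = 14
  59 - 55 = 4
  83 - 59 = 24


Delta encoded: [1, 2, 27, 11, 14, 4, 24]


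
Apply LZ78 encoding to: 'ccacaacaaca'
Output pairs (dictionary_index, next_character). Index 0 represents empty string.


LZ78 encoding steps:
Dictionary: {0: ''}
Step 1: w='' (idx 0), next='c' -> output (0, 'c'), add 'c' as idx 1
Step 2: w='c' (idx 1), next='a' -> output (1, 'a'), add 'ca' as idx 2
Step 3: w='ca' (idx 2), next='a' -> output (2, 'a'), add 'caa' as idx 3
Step 4: w='caa' (idx 3), next='c' -> output (3, 'c'), add 'caac' as idx 4
Step 5: w='' (idx 0), next='a' -> output (0, 'a'), add 'a' as idx 5


Encoded: [(0, 'c'), (1, 'a'), (2, 'a'), (3, 'c'), (0, 'a')]


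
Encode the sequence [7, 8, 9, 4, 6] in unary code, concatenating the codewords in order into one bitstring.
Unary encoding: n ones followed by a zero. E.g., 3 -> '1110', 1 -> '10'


Encode each number as n ones followed by a terminating 0:
  7 -> 11111110 (8 bits)
  8 -> 111111110 (9 bits)
  9 -> 1111111110 (10 bits)
  4 -> 11110 (5 bits)
  6 -> 1111110 (7 bits)
Total length = 8 + 9 + 10 + 5 + 7 = 39 bits.

Unary([7, 8, 9, 4, 6]) = 111111101111111101111111110111101111110 (39 bits)


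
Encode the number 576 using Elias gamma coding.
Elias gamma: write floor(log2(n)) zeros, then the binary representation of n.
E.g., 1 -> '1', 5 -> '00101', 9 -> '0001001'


num_bits = floor(log2(576)) + 1 = 10
leading_zeros = num_bits - 1 = 9
binary(576) = 1001000000

Elias gamma(576) = '000000000' + '1001000000' = 0000000001001000000 (19 bits)


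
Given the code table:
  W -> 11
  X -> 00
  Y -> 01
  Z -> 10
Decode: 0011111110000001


Decoding:
00 -> X
11 -> W
11 -> W
11 -> W
10 -> Z
00 -> X
00 -> X
01 -> Y


Result: XWWWZXXY


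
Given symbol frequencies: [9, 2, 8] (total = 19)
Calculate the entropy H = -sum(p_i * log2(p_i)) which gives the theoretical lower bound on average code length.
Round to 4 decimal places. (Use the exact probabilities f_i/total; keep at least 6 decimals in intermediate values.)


Per-symbol terms -p_i * log2(p_i) with p_i = f_i/19:
  p = 9/19 = 0.473684: log2(p) = -1.078003, -p*log2(p) = 0.510633
  p = 2/19 = 0.105263: log2(p) = -3.247928, -p*log2(p) = 0.341887
  p = 8/19 = 0.421053: log2(p) = -1.247928, -p*log2(p) = 0.525443
H = 0.510633 + 0.341887 + 0.525443 = 1.377963

H = 1.378 bits/symbol


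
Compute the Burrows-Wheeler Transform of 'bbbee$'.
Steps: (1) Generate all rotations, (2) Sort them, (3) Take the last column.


Rotations (sorted):
  0: $bbbee -> last char: e
  1: bbbee$ -> last char: $
  2: bbee$b -> last char: b
  3: bee$bb -> last char: b
  4: e$bbbe -> last char: e
  5: ee$bbb -> last char: b


BWT = e$bbeb


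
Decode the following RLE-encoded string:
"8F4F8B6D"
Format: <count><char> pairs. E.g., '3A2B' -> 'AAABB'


Expanding each <count><char> pair:
  8F -> 'FFFFFFFF'
  4F -> 'FFFF'
  8B -> 'BBBBBBBB'
  6D -> 'DDDDDD'

Decoded = FFFFFFFFFFFFBBBBBBBBDDDDDD


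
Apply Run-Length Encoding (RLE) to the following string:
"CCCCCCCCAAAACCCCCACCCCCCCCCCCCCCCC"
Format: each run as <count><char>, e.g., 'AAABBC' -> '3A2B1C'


Scanning runs left to right:
  i=0: run of 'C' x 8 -> '8C'
  i=8: run of 'A' x 4 -> '4A'
  i=12: run of 'C' x 5 -> '5C'
  i=17: run of 'A' x 1 -> '1A'
  i=18: run of 'C' x 16 -> '16C'

RLE = 8C4A5C1A16C


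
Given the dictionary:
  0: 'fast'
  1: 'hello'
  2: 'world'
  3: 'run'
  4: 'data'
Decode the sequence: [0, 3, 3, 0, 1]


Look up each index in the dictionary:
  0 -> 'fast'
  3 -> 'run'
  3 -> 'run'
  0 -> 'fast'
  1 -> 'hello'

Decoded: "fast run run fast hello"


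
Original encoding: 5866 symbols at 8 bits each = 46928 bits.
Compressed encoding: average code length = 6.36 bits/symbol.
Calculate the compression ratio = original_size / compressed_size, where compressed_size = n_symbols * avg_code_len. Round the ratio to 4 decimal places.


original_size = n_symbols * orig_bits = 5866 * 8 = 46928 bits
compressed_size = n_symbols * avg_code_len = 5866 * 6.36 = 37307.76 bits
ratio = original_size / compressed_size = 46928 / 37307.76 = 1.2579

Compression ratio = 1.2579


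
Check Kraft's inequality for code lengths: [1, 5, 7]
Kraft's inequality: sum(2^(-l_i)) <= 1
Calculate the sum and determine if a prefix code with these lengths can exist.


Sum = 2^(-1) + 2^(-5) + 2^(-7)
    = 0.5 + 0.03125 + 0.0078125
    = 69/128 = 0.5390625
Since 0.5390625 <= 1, Kraft's inequality IS satisfied.
A prefix code with these lengths CAN exist.

Kraft sum = 0.5390625. Satisfied.


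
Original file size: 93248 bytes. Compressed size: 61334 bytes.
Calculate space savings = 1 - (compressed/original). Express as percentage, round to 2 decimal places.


ratio = compressed/original = 61334/93248 = 0.657751
savings = 1 - ratio = 1 - 0.657751 = 0.342249
as a percentage: 0.342249 * 100 = 34.22%

Space savings = 1 - 61334/93248 = 34.22%


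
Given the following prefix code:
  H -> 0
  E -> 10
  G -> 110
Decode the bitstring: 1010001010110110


Decoding step by step:
Bits 10 -> E
Bits 10 -> E
Bits 0 -> H
Bits 0 -> H
Bits 10 -> E
Bits 10 -> E
Bits 110 -> G
Bits 110 -> G


Decoded message: EEHHEEGG


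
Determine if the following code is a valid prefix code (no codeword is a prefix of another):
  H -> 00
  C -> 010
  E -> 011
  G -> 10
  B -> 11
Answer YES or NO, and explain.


Checking each pair (does one codeword prefix another?):
  H='00' vs C='010': no prefix
  H='00' vs E='011': no prefix
  H='00' vs G='10': no prefix
  H='00' vs B='11': no prefix
  C='010' vs H='00': no prefix
  C='010' vs E='011': no prefix
  C='010' vs G='10': no prefix
  C='010' vs B='11': no prefix
  E='011' vs H='00': no prefix
  E='011' vs C='010': no prefix
  E='011' vs G='10': no prefix
  E='011' vs B='11': no prefix
  G='10' vs H='00': no prefix
  G='10' vs C='010': no prefix
  G='10' vs E='011': no prefix
  G='10' vs B='11': no prefix
  B='11' vs H='00': no prefix
  B='11' vs C='010': no prefix
  B='11' vs E='011': no prefix
  B='11' vs G='10': no prefix
No violation found over all pairs.

YES -- this is a valid prefix code. No codeword is a prefix of any other codeword.


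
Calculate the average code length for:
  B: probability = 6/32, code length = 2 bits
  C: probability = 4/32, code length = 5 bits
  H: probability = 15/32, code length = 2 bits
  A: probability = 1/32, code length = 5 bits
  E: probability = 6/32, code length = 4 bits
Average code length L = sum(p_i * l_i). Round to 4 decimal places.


Weighted contributions p_i * l_i:
  B: (6/32) * 2 = 12/32
  C: (4/32) * 5 = 20/32
  H: (15/32) * 2 = 30/32
  A: (1/32) * 5 = 5/32
  E: (6/32) * 4 = 24/32
Sum = (12 + 20 + 30 + 5 + 24)/32 = 91/32

L = 91/32 = 2.8438 bits/symbol


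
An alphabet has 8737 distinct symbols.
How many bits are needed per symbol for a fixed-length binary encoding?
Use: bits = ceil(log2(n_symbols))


log2(8737) = 13.0929
Bracket: 2^13 = 8192 < 8737 <= 2^14 = 16384
So ceil(log2(8737)) = 14

bits = ceil(log2(8737)) = ceil(13.0929) = 14 bits


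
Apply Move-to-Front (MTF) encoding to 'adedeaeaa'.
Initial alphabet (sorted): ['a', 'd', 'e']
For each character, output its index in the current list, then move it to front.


MTF encoding:
'a': index 0 in ['a', 'd', 'e'] -> ['a', 'd', 'e']
'd': index 1 in ['a', 'd', 'e'] -> ['d', 'a', 'e']
'e': index 2 in ['d', 'a', 'e'] -> ['e', 'd', 'a']
'd': index 1 in ['e', 'd', 'a'] -> ['d', 'e', 'a']
'e': index 1 in ['d', 'e', 'a'] -> ['e', 'd', 'a']
'a': index 2 in ['e', 'd', 'a'] -> ['a', 'e', 'd']
'e': index 1 in ['a', 'e', 'd'] -> ['e', 'a', 'd']
'a': index 1 in ['e', 'a', 'd'] -> ['a', 'e', 'd']
'a': index 0 in ['a', 'e', 'd'] -> ['a', 'e', 'd']


Output: [0, 1, 2, 1, 1, 2, 1, 1, 0]


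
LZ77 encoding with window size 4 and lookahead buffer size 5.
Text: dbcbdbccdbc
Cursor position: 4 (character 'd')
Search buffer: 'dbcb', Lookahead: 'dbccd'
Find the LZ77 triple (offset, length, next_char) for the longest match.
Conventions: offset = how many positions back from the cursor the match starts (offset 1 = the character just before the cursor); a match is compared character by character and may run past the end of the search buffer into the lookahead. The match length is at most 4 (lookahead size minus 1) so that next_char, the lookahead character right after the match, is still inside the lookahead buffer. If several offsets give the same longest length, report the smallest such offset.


Try each offset into the search buffer:
  offset=1 (pos 3, char 'b'): match length 0
  offset=2 (pos 2, char 'c'): match length 0
  offset=3 (pos 1, char 'b'): match length 0
  offset=4 (pos 0, char 'd'): match length 3
Longest match has length 3 at offset 4.
next_char = character at position 4 + 3 = 7 -> 'c'

Best match: offset=4, length=3 (matching 'dbc' starting at position 0)
LZ77 triple: (4, 3, 'c')


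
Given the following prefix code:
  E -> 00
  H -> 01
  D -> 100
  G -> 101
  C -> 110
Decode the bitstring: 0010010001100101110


Decoding step by step:
Bits 00 -> E
Bits 100 -> D
Bits 100 -> D
Bits 01 -> H
Bits 100 -> D
Bits 101 -> G
Bits 110 -> C


Decoded message: EDDHDGC


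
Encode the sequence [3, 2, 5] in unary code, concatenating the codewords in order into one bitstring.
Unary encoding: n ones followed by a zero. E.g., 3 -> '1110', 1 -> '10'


Encode each number as n ones followed by a terminating 0:
  3 -> 1110 (4 bits)
  2 -> 110 (3 bits)
  5 -> 111110 (6 bits)
Total length = 4 + 3 + 6 = 13 bits.

Unary([3, 2, 5]) = 1110110111110 (13 bits)


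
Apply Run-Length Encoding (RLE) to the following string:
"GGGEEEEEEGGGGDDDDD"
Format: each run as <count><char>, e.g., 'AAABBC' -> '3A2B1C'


Scanning runs left to right:
  i=0: run of 'G' x 3 -> '3G'
  i=3: run of 'E' x 6 -> '6E'
  i=9: run of 'G' x 4 -> '4G'
  i=13: run of 'D' x 5 -> '5D'

RLE = 3G6E4G5D


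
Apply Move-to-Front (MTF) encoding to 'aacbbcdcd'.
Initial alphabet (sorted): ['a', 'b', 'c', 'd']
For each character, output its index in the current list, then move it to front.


MTF encoding:
'a': index 0 in ['a', 'b', 'c', 'd'] -> ['a', 'b', 'c', 'd']
'a': index 0 in ['a', 'b', 'c', 'd'] -> ['a', 'b', 'c', 'd']
'c': index 2 in ['a', 'b', 'c', 'd'] -> ['c', 'a', 'b', 'd']
'b': index 2 in ['c', 'a', 'b', 'd'] -> ['b', 'c', 'a', 'd']
'b': index 0 in ['b', 'c', 'a', 'd'] -> ['b', 'c', 'a', 'd']
'c': index 1 in ['b', 'c', 'a', 'd'] -> ['c', 'b', 'a', 'd']
'd': index 3 in ['c', 'b', 'a', 'd'] -> ['d', 'c', 'b', 'a']
'c': index 1 in ['d', 'c', 'b', 'a'] -> ['c', 'd', 'b', 'a']
'd': index 1 in ['c', 'd', 'b', 'a'] -> ['d', 'c', 'b', 'a']


Output: [0, 0, 2, 2, 0, 1, 3, 1, 1]


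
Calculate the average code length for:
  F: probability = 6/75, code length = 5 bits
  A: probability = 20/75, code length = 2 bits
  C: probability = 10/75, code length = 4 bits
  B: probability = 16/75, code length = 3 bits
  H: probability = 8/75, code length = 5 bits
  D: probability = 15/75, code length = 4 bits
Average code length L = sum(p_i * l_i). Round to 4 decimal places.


Weighted contributions p_i * l_i:
  F: (6/75) * 5 = 30/75
  A: (20/75) * 2 = 40/75
  C: (10/75) * 4 = 40/75
  B: (16/75) * 3 = 48/75
  H: (8/75) * 5 = 40/75
  D: (15/75) * 4 = 60/75
Sum = (30 + 40 + 40 + 48 + 40 + 60)/75 = 258/75

L = 258/75 = 3.4400 bits/symbol


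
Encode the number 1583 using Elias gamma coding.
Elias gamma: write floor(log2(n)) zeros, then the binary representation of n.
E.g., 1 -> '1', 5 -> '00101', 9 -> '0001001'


num_bits = floor(log2(1583)) + 1 = 11
leading_zeros = num_bits - 1 = 10
binary(1583) = 11000101111

Elias gamma(1583) = '0000000000' + '11000101111' = 000000000011000101111 (21 bits)


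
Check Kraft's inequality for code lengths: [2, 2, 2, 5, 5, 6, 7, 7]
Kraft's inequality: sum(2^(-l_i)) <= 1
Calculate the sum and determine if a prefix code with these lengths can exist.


Sum = 2^(-2) + 2^(-2) + 2^(-2) + 2^(-5) + 2^(-5) + 2^(-6) + 2^(-7) + 2^(-7)
    = 0.25 + 0.25 + 0.25 + 0.03125 + 0.03125 + 0.015625 + 0.0078125 + 0.0078125
    = 108/128 = 0.84375
Since 0.84375 <= 1, Kraft's inequality IS satisfied.
A prefix code with these lengths CAN exist.

Kraft sum = 0.84375. Satisfied.


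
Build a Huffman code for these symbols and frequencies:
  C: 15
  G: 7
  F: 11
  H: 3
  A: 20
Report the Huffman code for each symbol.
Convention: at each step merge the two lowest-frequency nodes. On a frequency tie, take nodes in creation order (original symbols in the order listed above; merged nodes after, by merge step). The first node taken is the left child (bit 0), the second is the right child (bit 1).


Huffman tree construction:
Step 1: Merge H(3) + G(7) = 10
Step 2: Merge (H+G)(10) + F(11) = 21
Step 3: Merge C(15) + A(20) = 35
Step 4: Merge ((H+G)+F)(21) + (C+A)(35) = 56
Read each symbol's code off the tree from the root (left child = 0, right child = 1).

Codes:
  C: 10 (length 2)
  G: 001 (length 3)
  F: 01 (length 2)
  H: 000 (length 3)
  A: 11 (length 2)
Average code length: 122/56 = 2.1786 bits/symbol


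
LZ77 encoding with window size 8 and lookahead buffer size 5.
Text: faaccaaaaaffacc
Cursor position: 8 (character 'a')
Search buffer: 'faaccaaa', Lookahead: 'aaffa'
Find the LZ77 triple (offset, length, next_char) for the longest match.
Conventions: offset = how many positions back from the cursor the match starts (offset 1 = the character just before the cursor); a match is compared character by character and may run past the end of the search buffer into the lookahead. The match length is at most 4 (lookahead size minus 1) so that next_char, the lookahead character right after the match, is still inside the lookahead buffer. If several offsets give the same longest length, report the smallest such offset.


Try each offset into the search buffer:
  offset=1 (pos 7, char 'a'): match length 2
  offset=2 (pos 6, char 'a'): match length 2
  offset=3 (pos 5, char 'a'): match length 2
  offset=4 (pos 4, char 'c'): match length 0
  offset=5 (pos 3, char 'c'): match length 0
  offset=6 (pos 2, char 'a'): match length 1
  offset=7 (pos 1, char 'a'): match length 2
  offset=8 (pos 0, char 'f'): match length 0
Longest match has length 2, found at offsets 1, 2, 3, 7; take the smallest, offset 1.
next_char = character at position 8 + 2 = 10 -> 'f'

Best match: offset=1, length=2 (matching 'aa' starting at position 7)
LZ77 triple: (1, 2, 'f')


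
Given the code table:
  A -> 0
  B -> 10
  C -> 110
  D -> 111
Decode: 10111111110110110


Decoding:
10 -> B
111 -> D
111 -> D
110 -> C
110 -> C
110 -> C


Result: BDDCCC


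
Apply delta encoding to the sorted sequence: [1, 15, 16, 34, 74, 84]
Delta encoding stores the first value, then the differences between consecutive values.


First value: 1
Deltas:
  15 - 1 = 14
  16 - 15 = 1
  34 - 16 = 18
  74 - 34 = 40
  84 - 74 = 10


Delta encoded: [1, 14, 1, 18, 40, 10]


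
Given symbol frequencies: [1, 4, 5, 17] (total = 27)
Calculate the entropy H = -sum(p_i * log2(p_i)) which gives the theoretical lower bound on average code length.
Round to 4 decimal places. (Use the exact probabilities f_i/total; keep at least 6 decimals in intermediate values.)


Per-symbol terms -p_i * log2(p_i) with p_i = f_i/27:
  p = 1/27 = 0.037037: log2(p) = -4.754888, -p*log2(p) = 0.176107
  p = 4/27 = 0.148148: log2(p) = -2.754888, -p*log2(p) = 0.408131
  p = 5/27 = 0.185185: log2(p) = -2.432959, -p*log2(p) = 0.450548
  p = 17/27 = 0.629630: log2(p) = -0.667425, -p*log2(p) = 0.420230
H = 0.176107 + 0.408131 + 0.450548 + 0.420230 = 1.455016

H = 1.455 bits/symbol


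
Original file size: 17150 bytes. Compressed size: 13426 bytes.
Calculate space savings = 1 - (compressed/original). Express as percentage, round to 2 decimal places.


ratio = compressed/original = 13426/17150 = 0.782857
savings = 1 - ratio = 1 - 0.782857 = 0.217143
as a percentage: 0.217143 * 100 = 21.71%

Space savings = 1 - 13426/17150 = 21.71%


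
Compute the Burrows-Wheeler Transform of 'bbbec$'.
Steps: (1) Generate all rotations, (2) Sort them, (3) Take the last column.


Rotations (sorted):
  0: $bbbec -> last char: c
  1: bbbec$ -> last char: $
  2: bbec$b -> last char: b
  3: bec$bb -> last char: b
  4: c$bbbe -> last char: e
  5: ec$bbb -> last char: b


BWT = c$bbeb


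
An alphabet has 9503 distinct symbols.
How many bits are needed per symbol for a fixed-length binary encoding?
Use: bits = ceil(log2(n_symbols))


log2(9503) = 13.2142
Bracket: 2^13 = 8192 < 9503 <= 2^14 = 16384
So ceil(log2(9503)) = 14

bits = ceil(log2(9503)) = ceil(13.2142) = 14 bits


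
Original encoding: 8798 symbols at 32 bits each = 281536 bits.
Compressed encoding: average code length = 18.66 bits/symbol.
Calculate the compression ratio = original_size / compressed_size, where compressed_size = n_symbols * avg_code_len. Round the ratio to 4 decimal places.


original_size = n_symbols * orig_bits = 8798 * 32 = 281536 bits
compressed_size = n_symbols * avg_code_len = 8798 * 18.66 = 164170.68 bits
ratio = original_size / compressed_size = 281536 / 164170.68 = 1.7149

Compression ratio = 1.7149


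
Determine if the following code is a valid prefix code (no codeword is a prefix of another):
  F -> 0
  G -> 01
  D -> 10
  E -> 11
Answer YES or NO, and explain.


Checking each pair (does one codeword prefix another?):
  F='0' vs G='01': prefix -- VIOLATION

NO -- this is NOT a valid prefix code. F (0) is a prefix of G (01).


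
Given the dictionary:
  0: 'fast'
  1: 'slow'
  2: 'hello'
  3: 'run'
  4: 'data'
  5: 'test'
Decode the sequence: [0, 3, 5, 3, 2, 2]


Look up each index in the dictionary:
  0 -> 'fast'
  3 -> 'run'
  5 -> 'test'
  3 -> 'run'
  2 -> 'hello'
  2 -> 'hello'

Decoded: "fast run test run hello hello"


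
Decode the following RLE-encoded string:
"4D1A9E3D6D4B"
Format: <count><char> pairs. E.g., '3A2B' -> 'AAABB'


Expanding each <count><char> pair:
  4D -> 'DDDD'
  1A -> 'A'
  9E -> 'EEEEEEEEE'
  3D -> 'DDD'
  6D -> 'DDDDDD'
  4B -> 'BBBB'

Decoded = DDDDAEEEEEEEEEDDDDDDDDDBBBB


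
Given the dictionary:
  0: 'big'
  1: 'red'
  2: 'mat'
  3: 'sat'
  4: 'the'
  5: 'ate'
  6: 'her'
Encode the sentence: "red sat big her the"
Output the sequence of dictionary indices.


Look up each word in the dictionary:
  'red' -> 1
  'sat' -> 3
  'big' -> 0
  'her' -> 6
  'the' -> 4

Encoded: [1, 3, 0, 6, 4]


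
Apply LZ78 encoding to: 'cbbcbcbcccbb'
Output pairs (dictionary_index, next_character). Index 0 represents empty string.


LZ78 encoding steps:
Dictionary: {0: ''}
Step 1: w='' (idx 0), next='c' -> output (0, 'c'), add 'c' as idx 1
Step 2: w='' (idx 0), next='b' -> output (0, 'b'), add 'b' as idx 2
Step 3: w='b' (idx 2), next='c' -> output (2, 'c'), add 'bc' as idx 3
Step 4: w='bc' (idx 3), next='b' -> output (3, 'b'), add 'bcb' as idx 4
Step 5: w='c' (idx 1), next='c' -> output (1, 'c'), add 'cc' as idx 5
Step 6: w='c' (idx 1), next='b' -> output (1, 'b'), add 'cb' as idx 6
Step 7: w='b' (idx 2), end of input -> output (2, '')


Encoded: [(0, 'c'), (0, 'b'), (2, 'c'), (3, 'b'), (1, 'c'), (1, 'b'), (2, '')]


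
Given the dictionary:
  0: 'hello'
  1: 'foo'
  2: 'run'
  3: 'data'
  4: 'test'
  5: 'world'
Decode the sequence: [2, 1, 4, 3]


Look up each index in the dictionary:
  2 -> 'run'
  1 -> 'foo'
  4 -> 'test'
  3 -> 'data'

Decoded: "run foo test data"


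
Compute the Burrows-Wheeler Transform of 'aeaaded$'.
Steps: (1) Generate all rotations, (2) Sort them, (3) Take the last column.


Rotations (sorted):
  0: $aeaaded -> last char: d
  1: aaded$ae -> last char: e
  2: aded$aea -> last char: a
  3: aeaaded$ -> last char: $
  4: d$aeaade -> last char: e
  5: ded$aeaa -> last char: a
  6: eaaded$a -> last char: a
  7: ed$aeaad -> last char: d


BWT = dea$eaad


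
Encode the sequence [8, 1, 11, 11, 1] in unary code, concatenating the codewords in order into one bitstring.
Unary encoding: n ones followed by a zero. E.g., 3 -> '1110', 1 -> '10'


Encode each number as n ones followed by a terminating 0:
  8 -> 111111110 (9 bits)
  1 -> 10 (2 bits)
  11 -> 111111111110 (12 bits)
  11 -> 111111111110 (12 bits)
  1 -> 10 (2 bits)
Total length = 9 + 2 + 12 + 12 + 2 = 37 bits.

Unary([8, 1, 11, 11, 1]) = 1111111101011111111111011111111111010 (37 bits)


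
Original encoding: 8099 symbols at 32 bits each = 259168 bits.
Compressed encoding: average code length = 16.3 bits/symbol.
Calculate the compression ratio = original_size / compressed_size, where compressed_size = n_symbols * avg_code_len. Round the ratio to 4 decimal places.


original_size = n_symbols * orig_bits = 8099 * 32 = 259168 bits
compressed_size = n_symbols * avg_code_len = 8099 * 16.3 = 132013.7 bits
ratio = original_size / compressed_size = 259168 / 132013.7 = 1.9632

Compression ratio = 1.9632


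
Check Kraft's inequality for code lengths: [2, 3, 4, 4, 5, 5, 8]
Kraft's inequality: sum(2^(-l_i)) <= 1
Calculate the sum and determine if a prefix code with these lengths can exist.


Sum = 2^(-2) + 2^(-3) + 2^(-4) + 2^(-4) + 2^(-5) + 2^(-5) + 2^(-8)
    = 0.25 + 0.125 + 0.0625 + 0.0625 + 0.03125 + 0.03125 + 0.00390625
    = 145/256 = 0.56640625
Since 0.56640625 <= 1, Kraft's inequality IS satisfied.
A prefix code with these lengths CAN exist.

Kraft sum = 0.56640625. Satisfied.


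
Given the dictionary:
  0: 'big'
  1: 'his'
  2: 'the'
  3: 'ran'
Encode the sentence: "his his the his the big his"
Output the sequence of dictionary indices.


Look up each word in the dictionary:
  'his' -> 1
  'his' -> 1
  'the' -> 2
  'his' -> 1
  'the' -> 2
  'big' -> 0
  'his' -> 1

Encoded: [1, 1, 2, 1, 2, 0, 1]


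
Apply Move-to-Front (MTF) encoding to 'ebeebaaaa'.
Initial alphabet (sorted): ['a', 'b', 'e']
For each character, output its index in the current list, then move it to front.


MTF encoding:
'e': index 2 in ['a', 'b', 'e'] -> ['e', 'a', 'b']
'b': index 2 in ['e', 'a', 'b'] -> ['b', 'e', 'a']
'e': index 1 in ['b', 'e', 'a'] -> ['e', 'b', 'a']
'e': index 0 in ['e', 'b', 'a'] -> ['e', 'b', 'a']
'b': index 1 in ['e', 'b', 'a'] -> ['b', 'e', 'a']
'a': index 2 in ['b', 'e', 'a'] -> ['a', 'b', 'e']
'a': index 0 in ['a', 'b', 'e'] -> ['a', 'b', 'e']
'a': index 0 in ['a', 'b', 'e'] -> ['a', 'b', 'e']
'a': index 0 in ['a', 'b', 'e'] -> ['a', 'b', 'e']


Output: [2, 2, 1, 0, 1, 2, 0, 0, 0]


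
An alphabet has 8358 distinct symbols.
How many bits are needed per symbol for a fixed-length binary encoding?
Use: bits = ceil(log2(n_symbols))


log2(8358) = 13.0289
Bracket: 2^13 = 8192 < 8358 <= 2^14 = 16384
So ceil(log2(8358)) = 14

bits = ceil(log2(8358)) = ceil(13.0289) = 14 bits


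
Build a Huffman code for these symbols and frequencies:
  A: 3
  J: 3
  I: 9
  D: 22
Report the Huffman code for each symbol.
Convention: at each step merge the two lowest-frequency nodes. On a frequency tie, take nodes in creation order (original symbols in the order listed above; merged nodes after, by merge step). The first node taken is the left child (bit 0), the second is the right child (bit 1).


Huffman tree construction:
Step 1: Merge A(3) + J(3) = 6
Step 2: Merge (A+J)(6) + I(9) = 15
Step 3: Merge ((A+J)+I)(15) + D(22) = 37
Read each symbol's code off the tree from the root (left child = 0, right child = 1).

Codes:
  A: 000 (length 3)
  J: 001 (length 3)
  I: 01 (length 2)
  D: 1 (length 1)
Average code length: 58/37 = 1.5676 bits/symbol


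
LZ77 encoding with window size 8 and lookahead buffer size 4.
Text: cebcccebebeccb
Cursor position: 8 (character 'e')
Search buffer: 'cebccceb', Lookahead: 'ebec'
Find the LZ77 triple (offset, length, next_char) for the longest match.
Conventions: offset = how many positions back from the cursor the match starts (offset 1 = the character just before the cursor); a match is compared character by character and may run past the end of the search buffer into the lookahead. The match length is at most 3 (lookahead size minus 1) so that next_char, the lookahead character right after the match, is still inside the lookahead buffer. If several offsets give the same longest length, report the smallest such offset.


Try each offset into the search buffer:
  offset=1 (pos 7, char 'b'): match length 0
  offset=2 (pos 6, char 'e'): match length 3
  offset=3 (pos 5, char 'c'): match length 0
  offset=4 (pos 4, char 'c'): match length 0
  offset=5 (pos 3, char 'c'): match length 0
  offset=6 (pos 2, char 'b'): match length 0
  offset=7 (pos 1, char 'e'): match length 2
  offset=8 (pos 0, char 'c'): match length 0
Longest match has length 3 at offset 2.
next_char = character at position 8 + 3 = 11 -> 'c'

Best match: offset=2, length=3 (matching 'ebe' starting at position 6)
LZ77 triple: (2, 3, 'c')


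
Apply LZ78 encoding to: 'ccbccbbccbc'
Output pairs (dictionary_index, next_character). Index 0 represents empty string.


LZ78 encoding steps:
Dictionary: {0: ''}
Step 1: w='' (idx 0), next='c' -> output (0, 'c'), add 'c' as idx 1
Step 2: w='c' (idx 1), next='b' -> output (1, 'b'), add 'cb' as idx 2
Step 3: w='c' (idx 1), next='c' -> output (1, 'c'), add 'cc' as idx 3
Step 4: w='' (idx 0), next='b' -> output (0, 'b'), add 'b' as idx 4
Step 5: w='b' (idx 4), next='c' -> output (4, 'c'), add 'bc' as idx 5
Step 6: w='cb' (idx 2), next='c' -> output (2, 'c'), add 'cbc' as idx 6


Encoded: [(0, 'c'), (1, 'b'), (1, 'c'), (0, 'b'), (4, 'c'), (2, 'c')]


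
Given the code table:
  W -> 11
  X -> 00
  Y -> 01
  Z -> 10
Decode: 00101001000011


Decoding:
00 -> X
10 -> Z
10 -> Z
01 -> Y
00 -> X
00 -> X
11 -> W


Result: XZZYXXW


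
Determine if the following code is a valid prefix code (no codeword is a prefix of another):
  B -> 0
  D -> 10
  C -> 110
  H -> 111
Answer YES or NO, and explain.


Checking each pair (does one codeword prefix another?):
  B='0' vs D='10': no prefix
  B='0' vs C='110': no prefix
  B='0' vs H='111': no prefix
  D='10' vs B='0': no prefix
  D='10' vs C='110': no prefix
  D='10' vs H='111': no prefix
  C='110' vs B='0': no prefix
  C='110' vs D='10': no prefix
  C='110' vs H='111': no prefix
  H='111' vs B='0': no prefix
  H='111' vs D='10': no prefix
  H='111' vs C='110': no prefix
No violation found over all pairs.

YES -- this is a valid prefix code. No codeword is a prefix of any other codeword.


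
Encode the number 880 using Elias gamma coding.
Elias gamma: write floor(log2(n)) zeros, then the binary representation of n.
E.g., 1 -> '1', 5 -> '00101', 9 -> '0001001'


num_bits = floor(log2(880)) + 1 = 10
leading_zeros = num_bits - 1 = 9
binary(880) = 1101110000

Elias gamma(880) = '000000000' + '1101110000' = 0000000001101110000 (19 bits)


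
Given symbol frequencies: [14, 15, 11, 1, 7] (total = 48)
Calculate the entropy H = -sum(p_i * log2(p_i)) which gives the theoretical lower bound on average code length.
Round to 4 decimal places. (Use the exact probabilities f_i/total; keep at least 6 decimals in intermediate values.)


Per-symbol terms -p_i * log2(p_i) with p_i = f_i/48:
  p = 14/48 = 0.291667: log2(p) = -1.777608, -p*log2(p) = 0.518469
  p = 15/48 = 0.312500: log2(p) = -1.678072, -p*log2(p) = 0.524397
  p = 11/48 = 0.229167: log2(p) = -2.125531, -p*log2(p) = 0.487101
  p = 1/48 = 0.020833: log2(p) = -5.584963, -p*log2(p) = 0.116353
  p = 7/48 = 0.145833: log2(p) = -2.777608, -p*log2(p) = 0.405068
H = 0.518469 + 0.524397 + 0.487101 + 0.116353 + 0.405068 = 2.051388

H = 2.0514 bits/symbol


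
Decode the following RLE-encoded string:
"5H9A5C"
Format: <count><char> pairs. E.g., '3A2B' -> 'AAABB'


Expanding each <count><char> pair:
  5H -> 'HHHHH'
  9A -> 'AAAAAAAAA'
  5C -> 'CCCCC'

Decoded = HHHHHAAAAAAAAACCCCC


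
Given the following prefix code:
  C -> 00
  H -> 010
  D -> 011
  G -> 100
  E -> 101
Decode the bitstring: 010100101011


Decoding step by step:
Bits 010 -> H
Bits 100 -> G
Bits 101 -> E
Bits 011 -> D


Decoded message: HGED


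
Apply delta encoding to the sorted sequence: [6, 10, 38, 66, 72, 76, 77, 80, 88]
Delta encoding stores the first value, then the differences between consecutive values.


First value: 6
Deltas:
  10 - 6 = 4
  38 - 10 = 28
  66 - 38 = 28
  72 - 66 = 6
  76 - 72 = 4
  77 - 76 = 1
  80 - 77 = 3
  88 - 80 = 8


Delta encoded: [6, 4, 28, 28, 6, 4, 1, 3, 8]


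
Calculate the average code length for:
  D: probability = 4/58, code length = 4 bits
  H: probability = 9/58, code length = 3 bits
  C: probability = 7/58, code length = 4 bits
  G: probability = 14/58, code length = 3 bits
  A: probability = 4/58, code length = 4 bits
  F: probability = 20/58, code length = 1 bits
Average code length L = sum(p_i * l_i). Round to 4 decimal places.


Weighted contributions p_i * l_i:
  D: (4/58) * 4 = 16/58
  H: (9/58) * 3 = 27/58
  C: (7/58) * 4 = 28/58
  G: (14/58) * 3 = 42/58
  A: (4/58) * 4 = 16/58
  F: (20/58) * 1 = 20/58
Sum = (16 + 27 + 28 + 42 + 16 + 20)/58 = 149/58

L = 149/58 = 2.5690 bits/symbol


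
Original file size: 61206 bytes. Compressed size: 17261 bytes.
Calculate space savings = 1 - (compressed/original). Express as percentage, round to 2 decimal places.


ratio = compressed/original = 17261/61206 = 0.282015
savings = 1 - ratio = 1 - 0.282015 = 0.717985
as a percentage: 0.717985 * 100 = 71.8%

Space savings = 1 - 17261/61206 = 71.8%


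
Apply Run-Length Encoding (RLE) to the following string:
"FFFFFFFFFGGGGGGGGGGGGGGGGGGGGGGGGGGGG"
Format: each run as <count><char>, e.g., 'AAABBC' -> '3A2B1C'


Scanning runs left to right:
  i=0: run of 'F' x 9 -> '9F'
  i=9: run of 'G' x 28 -> '28G'

RLE = 9F28G


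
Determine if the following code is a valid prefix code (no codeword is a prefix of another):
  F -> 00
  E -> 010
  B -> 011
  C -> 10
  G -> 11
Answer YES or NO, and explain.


Checking each pair (does one codeword prefix another?):
  F='00' vs E='010': no prefix
  F='00' vs B='011': no prefix
  F='00' vs C='10': no prefix
  F='00' vs G='11': no prefix
  E='010' vs F='00': no prefix
  E='010' vs B='011': no prefix
  E='010' vs C='10': no prefix
  E='010' vs G='11': no prefix
  B='011' vs F='00': no prefix
  B='011' vs E='010': no prefix
  B='011' vs C='10': no prefix
  B='011' vs G='11': no prefix
  C='10' vs F='00': no prefix
  C='10' vs E='010': no prefix
  C='10' vs B='011': no prefix
  C='10' vs G='11': no prefix
  G='11' vs F='00': no prefix
  G='11' vs E='010': no prefix
  G='11' vs B='011': no prefix
  G='11' vs C='10': no prefix
No violation found over all pairs.

YES -- this is a valid prefix code. No codeword is a prefix of any other codeword.


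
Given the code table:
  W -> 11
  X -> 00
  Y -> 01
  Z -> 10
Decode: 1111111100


Decoding:
11 -> W
11 -> W
11 -> W
11 -> W
00 -> X


Result: WWWWX


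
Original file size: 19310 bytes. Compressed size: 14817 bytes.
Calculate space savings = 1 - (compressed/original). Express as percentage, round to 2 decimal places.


ratio = compressed/original = 14817/19310 = 0.767323
savings = 1 - ratio = 1 - 0.767323 = 0.232677
as a percentage: 0.232677 * 100 = 23.27%

Space savings = 1 - 14817/19310 = 23.27%


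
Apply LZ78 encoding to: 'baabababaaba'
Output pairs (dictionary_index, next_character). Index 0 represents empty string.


LZ78 encoding steps:
Dictionary: {0: ''}
Step 1: w='' (idx 0), next='b' -> output (0, 'b'), add 'b' as idx 1
Step 2: w='' (idx 0), next='a' -> output (0, 'a'), add 'a' as idx 2
Step 3: w='a' (idx 2), next='b' -> output (2, 'b'), add 'ab' as idx 3
Step 4: w='ab' (idx 3), next='a' -> output (3, 'a'), add 'aba' as idx 4
Step 5: w='b' (idx 1), next='a' -> output (1, 'a'), add 'ba' as idx 5
Step 6: w='aba' (idx 4), end of input -> output (4, '')


Encoded: [(0, 'b'), (0, 'a'), (2, 'b'), (3, 'a'), (1, 'a'), (4, '')]


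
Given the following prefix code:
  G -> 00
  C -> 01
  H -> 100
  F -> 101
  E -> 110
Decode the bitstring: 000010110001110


Decoding step by step:
Bits 00 -> G
Bits 00 -> G
Bits 101 -> F
Bits 100 -> H
Bits 01 -> C
Bits 110 -> E


Decoded message: GGFHCE


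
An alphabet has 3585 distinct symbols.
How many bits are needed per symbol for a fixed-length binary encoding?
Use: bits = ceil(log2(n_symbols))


log2(3585) = 11.8078
Bracket: 2^11 = 2048 < 3585 <= 2^12 = 4096
So ceil(log2(3585)) = 12

bits = ceil(log2(3585)) = ceil(11.8078) = 12 bits


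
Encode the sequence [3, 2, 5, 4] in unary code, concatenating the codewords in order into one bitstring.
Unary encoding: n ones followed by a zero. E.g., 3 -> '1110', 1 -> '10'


Encode each number as n ones followed by a terminating 0:
  3 -> 1110 (4 bits)
  2 -> 110 (3 bits)
  5 -> 111110 (6 bits)
  4 -> 11110 (5 bits)
Total length = 4 + 3 + 6 + 5 = 18 bits.

Unary([3, 2, 5, 4]) = 111011011111011110 (18 bits)


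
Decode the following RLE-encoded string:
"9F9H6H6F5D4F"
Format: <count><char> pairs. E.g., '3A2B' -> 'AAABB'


Expanding each <count><char> pair:
  9F -> 'FFFFFFFFF'
  9H -> 'HHHHHHHHH'
  6H -> 'HHHHHH'
  6F -> 'FFFFFF'
  5D -> 'DDDDD'
  4F -> 'FFFF'

Decoded = FFFFFFFFFHHHHHHHHHHHHHHHFFFFFFDDDDDFFFF


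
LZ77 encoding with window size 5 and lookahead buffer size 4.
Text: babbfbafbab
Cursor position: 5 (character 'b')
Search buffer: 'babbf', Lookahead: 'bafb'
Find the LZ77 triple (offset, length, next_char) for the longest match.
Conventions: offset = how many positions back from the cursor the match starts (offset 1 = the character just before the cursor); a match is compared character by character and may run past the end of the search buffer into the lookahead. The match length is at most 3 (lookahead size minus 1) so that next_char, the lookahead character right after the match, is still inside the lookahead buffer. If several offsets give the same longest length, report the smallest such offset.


Try each offset into the search buffer:
  offset=1 (pos 4, char 'f'): match length 0
  offset=2 (pos 3, char 'b'): match length 1
  offset=3 (pos 2, char 'b'): match length 1
  offset=4 (pos 1, char 'a'): match length 0
  offset=5 (pos 0, char 'b'): match length 2
Longest match has length 2 at offset 5.
next_char = character at position 5 + 2 = 7 -> 'f'

Best match: offset=5, length=2 (matching 'ba' starting at position 0)
LZ77 triple: (5, 2, 'f')


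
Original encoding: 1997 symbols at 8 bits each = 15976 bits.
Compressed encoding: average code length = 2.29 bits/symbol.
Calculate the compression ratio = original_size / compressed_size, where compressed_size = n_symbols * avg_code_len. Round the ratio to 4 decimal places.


original_size = n_symbols * orig_bits = 1997 * 8 = 15976 bits
compressed_size = n_symbols * avg_code_len = 1997 * 2.29 = 4573.13 bits
ratio = original_size / compressed_size = 15976 / 4573.13 = 3.4934

Compression ratio = 3.4934


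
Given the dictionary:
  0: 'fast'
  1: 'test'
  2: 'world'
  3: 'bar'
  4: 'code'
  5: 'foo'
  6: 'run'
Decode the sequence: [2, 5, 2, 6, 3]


Look up each index in the dictionary:
  2 -> 'world'
  5 -> 'foo'
  2 -> 'world'
  6 -> 'run'
  3 -> 'bar'

Decoded: "world foo world run bar"


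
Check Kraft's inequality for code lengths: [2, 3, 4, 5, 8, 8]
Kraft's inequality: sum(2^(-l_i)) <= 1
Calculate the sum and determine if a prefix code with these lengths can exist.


Sum = 2^(-2) + 2^(-3) + 2^(-4) + 2^(-5) + 2^(-8) + 2^(-8)
    = 0.25 + 0.125 + 0.0625 + 0.03125 + 0.00390625 + 0.00390625
    = 122/256 = 0.4765625
Since 0.4765625 <= 1, Kraft's inequality IS satisfied.
A prefix code with these lengths CAN exist.

Kraft sum = 0.4765625. Satisfied.


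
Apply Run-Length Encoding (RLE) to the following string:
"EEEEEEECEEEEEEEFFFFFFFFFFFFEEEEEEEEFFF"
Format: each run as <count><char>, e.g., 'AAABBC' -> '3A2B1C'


Scanning runs left to right:
  i=0: run of 'E' x 7 -> '7E'
  i=7: run of 'C' x 1 -> '1C'
  i=8: run of 'E' x 7 -> '7E'
  i=15: run of 'F' x 12 -> '12F'
  i=27: run of 'E' x 8 -> '8E'
  i=35: run of 'F' x 3 -> '3F'

RLE = 7E1C7E12F8E3F


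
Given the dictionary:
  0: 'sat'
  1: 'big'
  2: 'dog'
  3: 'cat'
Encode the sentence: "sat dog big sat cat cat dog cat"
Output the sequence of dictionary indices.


Look up each word in the dictionary:
  'sat' -> 0
  'dog' -> 2
  'big' -> 1
  'sat' -> 0
  'cat' -> 3
  'cat' -> 3
  'dog' -> 2
  'cat' -> 3

Encoded: [0, 2, 1, 0, 3, 3, 2, 3]


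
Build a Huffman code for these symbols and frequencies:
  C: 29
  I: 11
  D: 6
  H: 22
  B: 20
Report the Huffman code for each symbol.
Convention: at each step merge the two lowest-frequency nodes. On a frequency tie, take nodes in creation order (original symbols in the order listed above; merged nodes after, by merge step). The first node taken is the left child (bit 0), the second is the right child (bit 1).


Huffman tree construction:
Step 1: Merge D(6) + I(11) = 17
Step 2: Merge (D+I)(17) + B(20) = 37
Step 3: Merge H(22) + C(29) = 51
Step 4: Merge ((D+I)+B)(37) + (H+C)(51) = 88
Read each symbol's code off the tree from the root (left child = 0, right child = 1).

Codes:
  C: 11 (length 2)
  I: 001 (length 3)
  D: 000 (length 3)
  H: 10 (length 2)
  B: 01 (length 2)
Average code length: 193/88 = 2.1932 bits/symbol


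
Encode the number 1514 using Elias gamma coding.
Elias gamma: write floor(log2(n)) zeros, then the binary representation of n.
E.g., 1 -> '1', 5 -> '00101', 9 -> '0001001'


num_bits = floor(log2(1514)) + 1 = 11
leading_zeros = num_bits - 1 = 10
binary(1514) = 10111101010

Elias gamma(1514) = '0000000000' + '10111101010' = 000000000010111101010 (21 bits)


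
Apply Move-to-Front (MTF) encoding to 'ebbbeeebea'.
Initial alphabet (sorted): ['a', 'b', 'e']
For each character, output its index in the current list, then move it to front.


MTF encoding:
'e': index 2 in ['a', 'b', 'e'] -> ['e', 'a', 'b']
'b': index 2 in ['e', 'a', 'b'] -> ['b', 'e', 'a']
'b': index 0 in ['b', 'e', 'a'] -> ['b', 'e', 'a']
'b': index 0 in ['b', 'e', 'a'] -> ['b', 'e', 'a']
'e': index 1 in ['b', 'e', 'a'] -> ['e', 'b', 'a']
'e': index 0 in ['e', 'b', 'a'] -> ['e', 'b', 'a']
'e': index 0 in ['e', 'b', 'a'] -> ['e', 'b', 'a']
'b': index 1 in ['e', 'b', 'a'] -> ['b', 'e', 'a']
'e': index 1 in ['b', 'e', 'a'] -> ['e', 'b', 'a']
'a': index 2 in ['e', 'b', 'a'] -> ['a', 'e', 'b']


Output: [2, 2, 0, 0, 1, 0, 0, 1, 1, 2]
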